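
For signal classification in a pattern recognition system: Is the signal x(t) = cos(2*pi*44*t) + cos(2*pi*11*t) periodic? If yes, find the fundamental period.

f1 = 44 Hz, f2 = 11 Hz
Period T1 = 1/44, T2 = 1/11
Ratio T1/T2 = 11/44, which is rational.
The signal is periodic with fundamental period T = 1/GCD(44,11) = 1/11 s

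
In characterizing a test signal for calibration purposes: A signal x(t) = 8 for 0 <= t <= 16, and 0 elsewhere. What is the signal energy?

Energy = integral of |x(t)|^2 dt over the signal duration
= 8^2 * 16 = 64 * 16 = 1024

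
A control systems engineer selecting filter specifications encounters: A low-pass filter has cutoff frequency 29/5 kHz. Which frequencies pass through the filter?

A low-pass filter passes all frequencies below the cutoff frequency 29/5 kHz and attenuates higher frequencies.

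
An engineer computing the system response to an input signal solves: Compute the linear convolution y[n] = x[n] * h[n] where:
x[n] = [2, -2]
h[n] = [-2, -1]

y[n] = sum_k x[k]*h[n-k]. Output length = len(x) + len(h) - 1 = 2 + 2 - 1 = 3.
y[0] = 2*-2 = -4
y[1] = -2*-2 + 2*-1 = 2
y[2] = -2*-1 = 2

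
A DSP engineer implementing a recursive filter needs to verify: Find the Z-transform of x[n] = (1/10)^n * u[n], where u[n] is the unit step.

The Z-transform of a^n * u[n] is z/(z-a) for |z| > |a|.
Here a = 1/10, so X(z) = z/(z - (1/10)) = 10z/(10z - 1)
ROC: |z| > 1/10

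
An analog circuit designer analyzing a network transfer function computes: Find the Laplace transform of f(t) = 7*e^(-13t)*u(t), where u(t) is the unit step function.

Standard Laplace transform pair:
e^(-at)*u(t) <-> 1/(s+a)
With a = 13: L{7*e^(-13t)*u(t)} = 7/(s+13), ROC: Re(s) > -13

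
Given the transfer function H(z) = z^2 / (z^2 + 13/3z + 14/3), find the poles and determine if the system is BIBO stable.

Poles are roots of the denominator: z^2 + 13/3z + 14/3 = 0.
Quadratic formula: z = [-(13/3) +/- sqrt((13/3)^2 - 4*(14/3))] / 2
Discriminant = 169/9 - 56/3 = 1/9; sqrt = 1/3.
z = (-13/3 +/- 1/3) / 2 => z = -2 or z = -7/3.
|p1| = 7/3, |p2| = 2.
For BIBO stability, all poles must lie inside the unit circle (|p| < 1).
System is UNSTABLE since at least one |p| >= 1.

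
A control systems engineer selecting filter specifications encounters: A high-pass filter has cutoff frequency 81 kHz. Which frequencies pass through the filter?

A high-pass filter passes all frequencies above the cutoff frequency 81 kHz and attenuates lower frequencies.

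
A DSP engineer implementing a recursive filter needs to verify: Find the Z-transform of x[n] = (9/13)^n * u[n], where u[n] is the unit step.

The Z-transform of a^n * u[n] is z/(z-a) for |z| > |a|.
Here a = 9/13, so X(z) = z/(z - (9/13)) = 13z/(13z - 9)
ROC: |z| > 9/13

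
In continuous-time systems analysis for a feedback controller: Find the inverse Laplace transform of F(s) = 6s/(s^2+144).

Standard pair: s/(s^2+w^2) <-> cos(wt)*u(t)
With k=6, w=12: f(t) = 6*cos(12t)*u(t)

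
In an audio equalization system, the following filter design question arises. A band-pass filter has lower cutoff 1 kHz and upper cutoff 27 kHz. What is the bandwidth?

Bandwidth = f_high - f_low
= 27 kHz - 1 kHz = 26 kHz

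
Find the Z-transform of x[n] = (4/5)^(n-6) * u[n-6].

Time-shifting property: if X(z) = Z{x[n]}, then Z{x[n-d]} = z^(-d) * X(z)
X(z) = z/(z - 4/5) for x[n] = (4/5)^n * u[n]
Z{x[n-6]} = z^(-6) * z/(z - 4/5) = z^(-5)/(z - 4/5)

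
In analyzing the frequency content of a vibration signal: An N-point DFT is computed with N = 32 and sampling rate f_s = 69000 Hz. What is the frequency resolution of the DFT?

DFT frequency resolution = f_s / N
= 69000 / 32 = 8625/4 Hz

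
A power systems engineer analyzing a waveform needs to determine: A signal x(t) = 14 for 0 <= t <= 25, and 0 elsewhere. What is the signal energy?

Energy = integral of |x(t)|^2 dt over the signal duration
= 14^2 * 25 = 196 * 25 = 4900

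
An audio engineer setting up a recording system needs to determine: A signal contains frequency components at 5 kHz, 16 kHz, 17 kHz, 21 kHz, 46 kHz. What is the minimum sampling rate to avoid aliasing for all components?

The highest frequency component is f_max = 46 kHz.
Nyquist rate = 2 * f_max = 2 * 46 kHz = 92 kHz.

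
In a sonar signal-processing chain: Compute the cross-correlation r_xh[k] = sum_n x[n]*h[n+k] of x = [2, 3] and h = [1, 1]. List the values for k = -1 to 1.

Both sequences indexed from 0 and zero outside their support.
Lags with overlap: k = -1 to 1.
  r_xh[-1] = x[1]*h[0] = 3
  r_xh[0] = x[0]*h[0] + x[1]*h[1] = 5
  r_xh[1] = x[0]*h[1] = 2
r_xh = [3, 5, 2] (for k = -1, ..., 1)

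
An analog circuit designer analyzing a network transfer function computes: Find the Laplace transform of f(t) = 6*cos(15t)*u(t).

Standard pair: cos(wt)*u(t) <-> s/(s^2+w^2)
With w = 15: L{6*cos(15t)*u(t)} = 6s/(s^2+225)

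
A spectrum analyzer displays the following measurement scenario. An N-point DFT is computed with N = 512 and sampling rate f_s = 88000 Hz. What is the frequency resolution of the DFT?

DFT frequency resolution = f_s / N
= 88000 / 512 = 1375/8 Hz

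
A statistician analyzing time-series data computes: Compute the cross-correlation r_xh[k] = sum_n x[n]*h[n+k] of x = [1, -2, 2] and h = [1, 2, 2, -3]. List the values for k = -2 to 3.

Both sequences indexed from 0 and zero outside their support.
Lags with overlap: k = -2 to 3.
  r_xh[-2] = x[2]*h[0] = 2
  r_xh[-1] = x[1]*h[0] + x[2]*h[1] = 2
  r_xh[0] = x[0]*h[0] + x[1]*h[1] + x[2]*h[2] = 1
  r_xh[1] = x[0]*h[1] + x[1]*h[2] + x[2]*h[3] = -8
  r_xh[2] = x[0]*h[2] + x[1]*h[3] = 8
  r_xh[3] = x[0]*h[3] = -3
r_xh = [2, 2, 1, -8, 8, -3] (for k = -2, ..., 3)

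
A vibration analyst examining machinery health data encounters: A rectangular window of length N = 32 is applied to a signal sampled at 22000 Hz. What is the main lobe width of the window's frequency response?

For a rectangular window of length N,
the main lobe width in frequency is 2*f_s/N.
= 2*22000/32 = 1375 Hz
This determines the minimum frequency separation for resolving two sinusoids.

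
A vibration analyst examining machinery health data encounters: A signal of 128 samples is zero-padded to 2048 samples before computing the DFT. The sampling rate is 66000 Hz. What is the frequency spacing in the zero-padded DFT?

Original DFT: N = 128, resolution = f_s/N = 66000/128 = 4125/8 Hz
Zero-padded DFT: N = 2048, resolution = f_s/N = 66000/2048 = 4125/128 Hz
Zero-padding interpolates the spectrum (finer frequency grid)
but does NOT improve the true spectral resolution (ability to resolve close frequencies).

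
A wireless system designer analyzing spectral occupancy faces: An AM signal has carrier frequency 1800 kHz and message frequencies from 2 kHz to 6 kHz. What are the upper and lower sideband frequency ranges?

Upper sideband (USB) = fc + [fm_low, fm_high] = 1800 + [2, 6] = [1802, 1806] kHz
Lower sideband (LSB) = fc - [fm_high, fm_low] = 1800 - [6, 2] = [1794, 1798] kHz
Total occupied spectrum: 1794 kHz to 1806 kHz (plus carrier at 1800 kHz)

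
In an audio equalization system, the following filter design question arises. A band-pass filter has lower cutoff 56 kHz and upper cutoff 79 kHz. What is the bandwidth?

Bandwidth = f_high - f_low
= 79 kHz - 56 kHz = 23 kHz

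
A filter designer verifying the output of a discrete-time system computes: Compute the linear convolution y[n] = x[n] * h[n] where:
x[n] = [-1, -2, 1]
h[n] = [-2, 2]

y[n] = sum_k x[k]*h[n-k]. Output length = len(x) + len(h) - 1 = 3 + 2 - 1 = 4.
y[0] = -1*-2 = 2
y[1] = -2*-2 + -1*2 = 2
y[2] = 1*-2 + -2*2 = -6
y[3] = 1*2 = 2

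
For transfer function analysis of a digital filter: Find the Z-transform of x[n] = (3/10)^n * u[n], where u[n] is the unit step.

The Z-transform of a^n * u[n] is z/(z-a) for |z| > |a|.
Here a = 3/10, so X(z) = z/(z - (3/10)) = 10z/(10z - 3)
ROC: |z| > 3/10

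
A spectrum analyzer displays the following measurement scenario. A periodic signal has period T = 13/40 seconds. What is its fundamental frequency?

The fundamental frequency is the reciprocal of the period.
f = 1/T = 1/(13/40) = 40/13 Hz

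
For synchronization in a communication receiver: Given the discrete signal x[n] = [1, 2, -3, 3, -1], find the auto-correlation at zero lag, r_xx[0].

The auto-correlation at zero lag r_xx[0] equals the signal energy.
r_xx[0] = sum of x[n]^2 = 1^2 + 2^2 + (-3)^2 + 3^2 + (-1)^2
= 1 + 4 + 9 + 9 + 1 = 24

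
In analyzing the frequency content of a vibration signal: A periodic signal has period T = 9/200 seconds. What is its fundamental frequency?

The fundamental frequency is the reciprocal of the period.
f = 1/T = 1/(9/200) = 200/9 Hz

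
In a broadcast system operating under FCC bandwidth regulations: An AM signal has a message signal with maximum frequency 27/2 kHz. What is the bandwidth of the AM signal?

In AM (double-sideband), the bandwidth is twice the message frequency.
BW = 2 * f_m = 2 * 27/2 kHz = 27 kHz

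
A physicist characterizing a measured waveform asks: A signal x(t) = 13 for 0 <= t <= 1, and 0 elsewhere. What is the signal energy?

Energy = integral of |x(t)|^2 dt over the signal duration
= 13^2 * 1 = 169 * 1 = 169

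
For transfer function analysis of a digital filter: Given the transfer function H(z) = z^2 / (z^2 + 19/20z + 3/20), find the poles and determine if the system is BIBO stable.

Poles are roots of the denominator: z^2 + 19/20z + 3/20 = 0.
Quadratic formula: z = [-(19/20) +/- sqrt((19/20)^2 - 4*(3/20))] / 2
Discriminant = 361/400 - 3/5 = 121/400; sqrt = 11/20.
z = (-19/20 +/- 11/20) / 2 => z = -1/5 or z = -3/4.
|p1| = 1/5, |p2| = 3/4.
For BIBO stability, all poles must lie inside the unit circle (|p| < 1).
System is STABLE since both |p| < 1.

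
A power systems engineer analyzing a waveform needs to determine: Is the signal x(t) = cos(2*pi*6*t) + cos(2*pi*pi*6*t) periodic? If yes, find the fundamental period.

f1 = 6 Hz, f2 = 6*pi Hz
Ratio f2/f1 = pi, which is irrational.
Since the frequency ratio is irrational, no common period exists.
The signal is not periodic.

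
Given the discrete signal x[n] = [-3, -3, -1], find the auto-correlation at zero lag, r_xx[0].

The auto-correlation at zero lag r_xx[0] equals the signal energy.
r_xx[0] = sum of x[n]^2 = (-3)^2 + (-3)^2 + (-1)^2
= 9 + 9 + 1 = 19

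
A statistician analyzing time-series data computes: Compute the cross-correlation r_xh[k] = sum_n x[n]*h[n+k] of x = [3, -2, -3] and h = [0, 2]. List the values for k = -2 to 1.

Both sequences indexed from 0 and zero outside their support.
Lags with overlap: k = -2 to 1.
  r_xh[-2] = x[2]*h[0] = 0
  r_xh[-1] = x[1]*h[0] + x[2]*h[1] = -6
  r_xh[0] = x[0]*h[0] + x[1]*h[1] = -4
  r_xh[1] = x[0]*h[1] = 6
r_xh = [0, -6, -4, 6] (for k = -2, ..., 1)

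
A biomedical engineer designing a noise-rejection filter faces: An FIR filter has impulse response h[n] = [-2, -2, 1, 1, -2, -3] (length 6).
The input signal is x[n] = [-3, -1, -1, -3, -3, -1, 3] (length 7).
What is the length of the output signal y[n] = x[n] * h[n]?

For linear convolution, the output length is:
len(y) = len(x) + len(h) - 1 = 7 + 6 - 1 = 12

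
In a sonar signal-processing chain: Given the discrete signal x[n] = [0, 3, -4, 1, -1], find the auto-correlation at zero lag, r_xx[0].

The auto-correlation at zero lag r_xx[0] equals the signal energy.
r_xx[0] = sum of x[n]^2 = 0^2 + 3^2 + (-4)^2 + 1^2 + (-1)^2
= 0 + 9 + 16 + 1 + 1 = 27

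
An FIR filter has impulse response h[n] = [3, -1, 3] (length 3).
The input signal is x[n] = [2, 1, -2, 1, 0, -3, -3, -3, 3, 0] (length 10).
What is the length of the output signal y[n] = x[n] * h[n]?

For linear convolution, the output length is:
len(y) = len(x) + len(h) - 1 = 10 + 3 - 1 = 12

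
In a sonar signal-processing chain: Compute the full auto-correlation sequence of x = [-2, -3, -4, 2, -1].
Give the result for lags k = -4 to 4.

r_xx[k] = sum_m x[m]*x[m+k], indexed from 0, for k = -4 to 4:
  r_xx[-4] = x[4]*x[0] = 2
  r_xx[-3] = x[3]*x[0] + x[4]*x[1] = -1
  r_xx[-2] = x[2]*x[0] + x[3]*x[1] + x[4]*x[2] = 6
  r_xx[-1] = x[1]*x[0] + x[2]*x[1] + x[3]*x[2] + x[4]*x[3] = 8
  r_xx[0] = x[0]*x[0] + x[1]*x[1] + x[2]*x[2] + x[3]*x[3] + x[4]*x[4] = 34
  r_xx[1] = x[0]*x[1] + x[1]*x[2] + x[2]*x[3] + x[3]*x[4] = 8
  r_xx[2] = x[0]*x[2] + x[1]*x[3] + x[2]*x[4] = 6
  r_xx[3] = x[0]*x[3] + x[1]*x[4] = -1
  r_xx[4] = x[0]*x[4] = 2
r_xx = [2, -1, 6, 8, 34, 8, 6, -1, 2]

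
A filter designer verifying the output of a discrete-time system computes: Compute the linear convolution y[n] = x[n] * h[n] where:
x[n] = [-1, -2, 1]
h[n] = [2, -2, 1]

y[n] = sum_k x[k]*h[n-k]. Output length = len(x) + len(h) - 1 = 3 + 3 - 1 = 5.
y[0] = -1*2 = -2
y[1] = -2*2 + -1*-2 = -2
y[2] = 1*2 + -2*-2 + -1*1 = 5
y[3] = 1*-2 + -2*1 = -4
y[4] = 1*1 = 1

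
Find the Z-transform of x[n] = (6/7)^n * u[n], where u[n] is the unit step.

The Z-transform of a^n * u[n] is z/(z-a) for |z| > |a|.
Here a = 6/7, so X(z) = z/(z - (6/7)) = 7z/(7z - 6)
ROC: |z| > 6/7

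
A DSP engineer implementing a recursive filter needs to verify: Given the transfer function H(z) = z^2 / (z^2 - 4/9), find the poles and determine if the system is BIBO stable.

Poles are roots of the denominator: z^2 - 4/9 = 0.
Quadratic formula: z = [-(0) +/- sqrt((0)^2 - 4*(-4/9))] / 2
Discriminant = 0 + 16/9 = 16/9; sqrt = 4/3.
z = (0 +/- 4/3) / 2 => z = 2/3 or z = -2/3.
|p1| = 2/3, |p2| = 2/3.
For BIBO stability, all poles must lie inside the unit circle (|p| < 1).
System is STABLE since both |p| < 1.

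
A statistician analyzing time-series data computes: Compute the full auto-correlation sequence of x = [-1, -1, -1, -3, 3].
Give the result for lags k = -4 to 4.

r_xx[k] = sum_m x[m]*x[m+k], indexed from 0, for k = -4 to 4:
  r_xx[-4] = x[4]*x[0] = -3
  r_xx[-3] = x[3]*x[0] + x[4]*x[1] = 0
  r_xx[-2] = x[2]*x[0] + x[3]*x[1] + x[4]*x[2] = 1
  r_xx[-1] = x[1]*x[0] + x[2]*x[1] + x[3]*x[2] + x[4]*x[3] = -4
  r_xx[0] = x[0]*x[0] + x[1]*x[1] + x[2]*x[2] + x[3]*x[3] + x[4]*x[4] = 21
  r_xx[1] = x[0]*x[1] + x[1]*x[2] + x[2]*x[3] + x[3]*x[4] = -4
  r_xx[2] = x[0]*x[2] + x[1]*x[3] + x[2]*x[4] = 1
  r_xx[3] = x[0]*x[3] + x[1]*x[4] = 0
  r_xx[4] = x[0]*x[4] = -3
r_xx = [-3, 0, 1, -4, 21, -4, 1, 0, -3]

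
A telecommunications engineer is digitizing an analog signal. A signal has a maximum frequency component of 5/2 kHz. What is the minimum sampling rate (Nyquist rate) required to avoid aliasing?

By the Nyquist-Shannon sampling theorem,
the minimum sampling rate (Nyquist rate) must be at least 2 * f_max.
Nyquist rate = 2 * 5/2 kHz = 5 kHz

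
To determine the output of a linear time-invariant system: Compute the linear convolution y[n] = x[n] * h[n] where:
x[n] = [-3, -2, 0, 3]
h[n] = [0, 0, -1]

y[n] = sum_k x[k]*h[n-k]. Output length = len(x) + len(h) - 1 = 4 + 3 - 1 = 6.
y[0] = -3*0 = 0
y[1] = -2*0 + -3*0 = 0
y[2] = 0*0 + -2*0 + -3*-1 = 3
y[3] = 3*0 + 0*0 + -2*-1 = 2
y[4] = 3*0 + 0*-1 = 0
y[5] = 3*-1 = -3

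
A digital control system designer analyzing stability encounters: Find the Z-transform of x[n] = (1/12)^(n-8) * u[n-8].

Time-shifting property: if X(z) = Z{x[n]}, then Z{x[n-d]} = z^(-d) * X(z)
X(z) = z/(z - 1/12) for x[n] = (1/12)^n * u[n]
Z{x[n-8]} = z^(-8) * z/(z - 1/12) = z^(-7)/(z - 1/12)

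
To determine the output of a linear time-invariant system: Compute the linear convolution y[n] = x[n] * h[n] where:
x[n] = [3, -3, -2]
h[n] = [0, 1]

y[n] = sum_k x[k]*h[n-k]. Output length = len(x) + len(h) - 1 = 3 + 2 - 1 = 4.
y[0] = 3*0 = 0
y[1] = -3*0 + 3*1 = 3
y[2] = -2*0 + -3*1 = -3
y[3] = -2*1 = -2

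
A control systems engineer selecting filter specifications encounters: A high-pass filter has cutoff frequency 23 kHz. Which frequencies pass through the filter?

A high-pass filter passes all frequencies above the cutoff frequency 23 kHz and attenuates lower frequencies.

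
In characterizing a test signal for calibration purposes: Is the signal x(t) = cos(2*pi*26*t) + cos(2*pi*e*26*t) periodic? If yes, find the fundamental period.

f1 = 26 Hz, f2 = 26*e Hz
Ratio f2/f1 = e, which is irrational.
Since the frequency ratio is irrational, no common period exists.
The signal is not periodic.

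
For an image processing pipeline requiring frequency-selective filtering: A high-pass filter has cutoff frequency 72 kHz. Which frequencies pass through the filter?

A high-pass filter passes all frequencies above the cutoff frequency 72 kHz and attenuates lower frequencies.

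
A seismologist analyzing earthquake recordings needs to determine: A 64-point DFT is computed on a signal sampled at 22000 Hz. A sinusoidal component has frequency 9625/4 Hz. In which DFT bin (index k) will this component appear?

DFT frequency resolution = f_s/N = 22000/64 = 1375/4 Hz
Bin index k = f_signal / resolution = 9625/4 / 1375/4 = 7
The signal frequency 9625/4 Hz falls in DFT bin k = 7.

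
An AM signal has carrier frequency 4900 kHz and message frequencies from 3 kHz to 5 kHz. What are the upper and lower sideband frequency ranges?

Upper sideband (USB) = fc + [fm_low, fm_high] = 4900 + [3, 5] = [4903, 4905] kHz
Lower sideband (LSB) = fc - [fm_high, fm_low] = 4900 - [5, 3] = [4895, 4897] kHz
Total occupied spectrum: 4895 kHz to 4905 kHz (plus carrier at 4900 kHz)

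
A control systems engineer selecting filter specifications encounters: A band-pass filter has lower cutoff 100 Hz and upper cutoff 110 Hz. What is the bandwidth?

Bandwidth = f_high - f_low
= 110 Hz - 100 Hz = 10 Hz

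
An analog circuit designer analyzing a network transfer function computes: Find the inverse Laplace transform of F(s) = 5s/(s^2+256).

Standard pair: s/(s^2+w^2) <-> cos(wt)*u(t)
With k=5, w=16: f(t) = 5*cos(16t)*u(t)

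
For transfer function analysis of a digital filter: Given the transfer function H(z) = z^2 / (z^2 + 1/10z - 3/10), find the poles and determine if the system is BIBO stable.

Poles are roots of the denominator: z^2 + 1/10z - 3/10 = 0.
Quadratic formula: z = [-(1/10) +/- sqrt((1/10)^2 - 4*(-3/10))] / 2
Discriminant = 1/100 + 6/5 = 121/100; sqrt = 11/10.
z = (-1/10 +/- 11/10) / 2 => z = 1/2 or z = -3/5.
|p1| = 1/2, |p2| = 3/5.
For BIBO stability, all poles must lie inside the unit circle (|p| < 1).
System is STABLE since both |p| < 1.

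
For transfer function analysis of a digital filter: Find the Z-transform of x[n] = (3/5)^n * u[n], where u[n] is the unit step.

The Z-transform of a^n * u[n] is z/(z-a) for |z| > |a|.
Here a = 3/5, so X(z) = z/(z - (3/5)) = 5z/(5z - 3)
ROC: |z| > 3/5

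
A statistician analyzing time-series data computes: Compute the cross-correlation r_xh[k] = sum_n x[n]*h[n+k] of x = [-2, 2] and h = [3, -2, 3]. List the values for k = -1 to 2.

Both sequences indexed from 0 and zero outside their support.
Lags with overlap: k = -1 to 2.
  r_xh[-1] = x[1]*h[0] = 6
  r_xh[0] = x[0]*h[0] + x[1]*h[1] = -10
  r_xh[1] = x[0]*h[1] + x[1]*h[2] = 10
  r_xh[2] = x[0]*h[2] = -6
r_xh = [6, -10, 10, -6] (for k = -1, ..., 2)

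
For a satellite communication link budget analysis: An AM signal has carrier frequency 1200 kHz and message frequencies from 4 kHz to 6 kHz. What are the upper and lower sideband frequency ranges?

Upper sideband (USB) = fc + [fm_low, fm_high] = 1200 + [4, 6] = [1204, 1206] kHz
Lower sideband (LSB) = fc - [fm_high, fm_low] = 1200 - [6, 4] = [1194, 1196] kHz
Total occupied spectrum: 1194 kHz to 1206 kHz (plus carrier at 1200 kHz)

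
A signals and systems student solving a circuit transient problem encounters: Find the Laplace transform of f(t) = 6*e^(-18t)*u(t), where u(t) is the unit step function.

Standard Laplace transform pair:
e^(-at)*u(t) <-> 1/(s+a)
With a = 18: L{6*e^(-18t)*u(t)} = 6/(s+18), ROC: Re(s) > -18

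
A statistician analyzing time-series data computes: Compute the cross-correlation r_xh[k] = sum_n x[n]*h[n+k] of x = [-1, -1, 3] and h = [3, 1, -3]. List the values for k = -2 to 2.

Both sequences indexed from 0 and zero outside their support.
Lags with overlap: k = -2 to 2.
  r_xh[-2] = x[2]*h[0] = 9
  r_xh[-1] = x[1]*h[0] + x[2]*h[1] = 0
  r_xh[0] = x[0]*h[0] + x[1]*h[1] + x[2]*h[2] = -13
  r_xh[1] = x[0]*h[1] + x[1]*h[2] = 2
  r_xh[2] = x[0]*h[2] = 3
r_xh = [9, 0, -13, 2, 3] (for k = -2, ..., 2)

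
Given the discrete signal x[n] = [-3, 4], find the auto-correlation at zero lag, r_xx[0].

The auto-correlation at zero lag r_xx[0] equals the signal energy.
r_xx[0] = sum of x[n]^2 = (-3)^2 + 4^2
= 9 + 16 = 25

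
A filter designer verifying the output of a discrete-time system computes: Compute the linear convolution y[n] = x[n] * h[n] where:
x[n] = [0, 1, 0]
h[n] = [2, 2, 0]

y[n] = sum_k x[k]*h[n-k]. Output length = len(x) + len(h) - 1 = 3 + 3 - 1 = 5.
y[0] = 0*2 = 0
y[1] = 1*2 + 0*2 = 2
y[2] = 0*2 + 1*2 + 0*0 = 2
y[3] = 0*2 + 1*0 = 0
y[4] = 0*0 = 0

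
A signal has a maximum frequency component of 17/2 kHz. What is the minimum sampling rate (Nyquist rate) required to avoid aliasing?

By the Nyquist-Shannon sampling theorem,
the minimum sampling rate (Nyquist rate) must be at least 2 * f_max.
Nyquist rate = 2 * 17/2 kHz = 17 kHz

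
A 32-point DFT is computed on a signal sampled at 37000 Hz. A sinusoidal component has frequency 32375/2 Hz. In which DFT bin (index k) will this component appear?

DFT frequency resolution = f_s/N = 37000/32 = 4625/4 Hz
Bin index k = f_signal / resolution = 32375/2 / 4625/4 = 14
The signal frequency 32375/2 Hz falls in DFT bin k = 14.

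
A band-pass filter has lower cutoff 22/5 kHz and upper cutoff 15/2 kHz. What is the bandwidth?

Bandwidth = f_high - f_low
= 15/2 kHz - 22/5 kHz = 31/10 kHz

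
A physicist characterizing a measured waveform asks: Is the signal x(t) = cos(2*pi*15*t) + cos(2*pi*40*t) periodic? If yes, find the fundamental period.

f1 = 15 Hz, f2 = 40 Hz
Period T1 = 1/15, T2 = 1/40
Ratio T1/T2 = 40/15, which is rational.
The signal is periodic with fundamental period T = 1/GCD(15,40) = 1/5 s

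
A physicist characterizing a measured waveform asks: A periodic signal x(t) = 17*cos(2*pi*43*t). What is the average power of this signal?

Average power of A*cos(wt) is A^2/2.
P = 17^2 / 2 = 289/2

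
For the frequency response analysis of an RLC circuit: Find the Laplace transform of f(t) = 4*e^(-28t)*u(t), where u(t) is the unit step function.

Standard Laplace transform pair:
e^(-at)*u(t) <-> 1/(s+a)
With a = 28: L{4*e^(-28t)*u(t)} = 4/(s+28), ROC: Re(s) > -28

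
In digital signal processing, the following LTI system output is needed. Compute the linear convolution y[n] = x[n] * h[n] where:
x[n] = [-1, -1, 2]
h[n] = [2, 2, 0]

y[n] = sum_k x[k]*h[n-k]. Output length = len(x) + len(h) - 1 = 3 + 3 - 1 = 5.
y[0] = -1*2 = -2
y[1] = -1*2 + -1*2 = -4
y[2] = 2*2 + -1*2 + -1*0 = 2
y[3] = 2*2 + -1*0 = 4
y[4] = 2*0 = 0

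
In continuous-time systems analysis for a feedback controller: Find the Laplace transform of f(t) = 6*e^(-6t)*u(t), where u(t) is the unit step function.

Standard Laplace transform pair:
e^(-at)*u(t) <-> 1/(s+a)
With a = 6: L{6*e^(-6t)*u(t)} = 6/(s+6), ROC: Re(s) > -6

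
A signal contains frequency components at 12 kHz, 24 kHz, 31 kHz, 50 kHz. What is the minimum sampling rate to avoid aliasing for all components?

The highest frequency component is f_max = 50 kHz.
Nyquist rate = 2 * f_max = 2 * 50 kHz = 100 kHz.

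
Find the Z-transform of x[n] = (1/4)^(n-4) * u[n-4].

Time-shifting property: if X(z) = Z{x[n]}, then Z{x[n-d]} = z^(-d) * X(z)
X(z) = z/(z - 1/4) for x[n] = (1/4)^n * u[n]
Z{x[n-4]} = z^(-4) * z/(z - 1/4) = z^(-3)/(z - 1/4)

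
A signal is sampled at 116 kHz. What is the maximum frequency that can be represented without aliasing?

The maximum frequency that can be represented without aliasing
is the Nyquist frequency: f_max = f_s / 2 = 116 kHz / 2 = 58 kHz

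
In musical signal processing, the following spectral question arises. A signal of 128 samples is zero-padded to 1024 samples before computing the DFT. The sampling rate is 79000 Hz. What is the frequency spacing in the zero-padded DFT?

Original DFT: N = 128, resolution = f_s/N = 79000/128 = 9875/16 Hz
Zero-padded DFT: N = 1024, resolution = f_s/N = 79000/1024 = 9875/128 Hz
Zero-padding interpolates the spectrum (finer frequency grid)
but does NOT improve the true spectral resolution (ability to resolve close frequencies).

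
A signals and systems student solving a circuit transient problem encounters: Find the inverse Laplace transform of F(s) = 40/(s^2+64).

Standard pair: w/(s^2+w^2) <-> sin(wt)*u(t)
Recognize w^2 = 64, so w = 8; numerator 40 = 5*8.
f(t) = 5*sin(8t)*u(t)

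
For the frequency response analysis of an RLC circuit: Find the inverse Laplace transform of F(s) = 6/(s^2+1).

Standard pair: w/(s^2+w^2) <-> sin(wt)*u(t)
Recognize w^2 = 1, so w = 1; numerator 6 = 6*1.
f(t) = 6*sin(t)*u(t)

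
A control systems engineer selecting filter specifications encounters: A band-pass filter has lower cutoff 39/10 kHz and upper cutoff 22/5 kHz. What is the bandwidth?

Bandwidth = f_high - f_low
= 22/5 kHz - 39/10 kHz = 1/2 kHz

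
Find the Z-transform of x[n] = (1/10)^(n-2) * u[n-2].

Time-shifting property: if X(z) = Z{x[n]}, then Z{x[n-d]} = z^(-d) * X(z)
X(z) = z/(z - 1/10) for x[n] = (1/10)^n * u[n]
Z{x[n-2]} = z^(-2) * z/(z - 1/10) = z^(-1)/(z - 1/10)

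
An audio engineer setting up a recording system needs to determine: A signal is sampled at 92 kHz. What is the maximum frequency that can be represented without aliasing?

The maximum frequency that can be represented without aliasing
is the Nyquist frequency: f_max = f_s / 2 = 92 kHz / 2 = 46 kHz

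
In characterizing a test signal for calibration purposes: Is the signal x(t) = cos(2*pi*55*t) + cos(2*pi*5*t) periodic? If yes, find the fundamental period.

f1 = 55 Hz, f2 = 5 Hz
Period T1 = 1/55, T2 = 1/5
Ratio T1/T2 = 5/55, which is rational.
The signal is periodic with fundamental period T = 1/GCD(55,5) = 1/5 s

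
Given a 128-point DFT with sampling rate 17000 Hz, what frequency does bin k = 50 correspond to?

The frequency of DFT bin k is: f_k = k * f_s / N
f_50 = 50 * 17000 / 128 = 53125/8 Hz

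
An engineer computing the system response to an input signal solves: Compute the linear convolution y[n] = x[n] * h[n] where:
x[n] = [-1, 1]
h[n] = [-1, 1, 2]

y[n] = sum_k x[k]*h[n-k]. Output length = len(x) + len(h) - 1 = 2 + 3 - 1 = 4.
y[0] = -1*-1 = 1
y[1] = 1*-1 + -1*1 = -2
y[2] = 1*1 + -1*2 = -1
y[3] = 1*2 = 2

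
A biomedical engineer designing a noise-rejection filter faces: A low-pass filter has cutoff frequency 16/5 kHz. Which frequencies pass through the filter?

A low-pass filter passes all frequencies below the cutoff frequency 16/5 kHz and attenuates higher frequencies.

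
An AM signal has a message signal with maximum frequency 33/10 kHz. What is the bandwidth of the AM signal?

In AM (double-sideband), the bandwidth is twice the message frequency.
BW = 2 * f_m = 2 * 33/10 kHz = 33/5 kHz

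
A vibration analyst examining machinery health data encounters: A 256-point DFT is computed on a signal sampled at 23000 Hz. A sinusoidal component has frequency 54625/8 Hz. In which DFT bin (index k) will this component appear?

DFT frequency resolution = f_s/N = 23000/256 = 2875/32 Hz
Bin index k = f_signal / resolution = 54625/8 / 2875/32 = 76
The signal frequency 54625/8 Hz falls in DFT bin k = 76.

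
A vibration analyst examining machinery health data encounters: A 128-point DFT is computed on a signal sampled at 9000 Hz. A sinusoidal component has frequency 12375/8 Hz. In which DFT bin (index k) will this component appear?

DFT frequency resolution = f_s/N = 9000/128 = 1125/16 Hz
Bin index k = f_signal / resolution = 12375/8 / 1125/16 = 22
The signal frequency 12375/8 Hz falls in DFT bin k = 22.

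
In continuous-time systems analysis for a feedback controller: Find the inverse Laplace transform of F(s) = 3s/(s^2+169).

Standard pair: s/(s^2+w^2) <-> cos(wt)*u(t)
With k=3, w=13: f(t) = 3*cos(13t)*u(t)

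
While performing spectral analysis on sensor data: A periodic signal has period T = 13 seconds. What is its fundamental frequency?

The fundamental frequency is the reciprocal of the period.
f = 1/T = 1/(13) = 1/13 Hz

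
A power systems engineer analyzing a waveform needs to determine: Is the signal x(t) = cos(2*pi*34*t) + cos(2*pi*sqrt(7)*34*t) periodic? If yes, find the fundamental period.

f1 = 34 Hz, f2 = 34*sqrt(7) Hz
Ratio f2/f1 = sqrt(7), which is irrational.
Since the frequency ratio is irrational, no common period exists.
The signal is not periodic.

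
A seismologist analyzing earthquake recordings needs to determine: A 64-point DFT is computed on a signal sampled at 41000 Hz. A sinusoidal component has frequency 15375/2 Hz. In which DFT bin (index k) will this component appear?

DFT frequency resolution = f_s/N = 41000/64 = 5125/8 Hz
Bin index k = f_signal / resolution = 15375/2 / 5125/8 = 12
The signal frequency 15375/2 Hz falls in DFT bin k = 12.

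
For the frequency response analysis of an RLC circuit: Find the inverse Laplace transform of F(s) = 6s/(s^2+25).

Standard pair: s/(s^2+w^2) <-> cos(wt)*u(t)
With k=6, w=5: f(t) = 6*cos(5t)*u(t)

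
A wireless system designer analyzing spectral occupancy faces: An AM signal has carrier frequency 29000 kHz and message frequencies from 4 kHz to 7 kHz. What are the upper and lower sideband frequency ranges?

Upper sideband (USB) = fc + [fm_low, fm_high] = 29000 + [4, 7] = [29004, 29007] kHz
Lower sideband (LSB) = fc - [fm_high, fm_low] = 29000 - [7, 4] = [28993, 28996] kHz
Total occupied spectrum: 28993 kHz to 29007 kHz (plus carrier at 29000 kHz)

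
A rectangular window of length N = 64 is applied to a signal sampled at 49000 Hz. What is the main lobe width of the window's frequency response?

For a rectangular window of length N,
the main lobe width in frequency is 2*f_s/N.
= 2*49000/64 = 6125/4 Hz
This determines the minimum frequency separation for resolving two sinusoids.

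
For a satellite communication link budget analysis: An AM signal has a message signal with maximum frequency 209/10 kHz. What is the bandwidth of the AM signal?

In AM (double-sideband), the bandwidth is twice the message frequency.
BW = 2 * f_m = 2 * 209/10 kHz = 209/5 kHz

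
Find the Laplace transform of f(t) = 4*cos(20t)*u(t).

Standard pair: cos(wt)*u(t) <-> s/(s^2+w^2)
With w = 20: L{4*cos(20t)*u(t)} = 4s/(s^2+400)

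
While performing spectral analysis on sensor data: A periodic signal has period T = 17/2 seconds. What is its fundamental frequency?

The fundamental frequency is the reciprocal of the period.
f = 1/T = 1/(17/2) = 2/17 Hz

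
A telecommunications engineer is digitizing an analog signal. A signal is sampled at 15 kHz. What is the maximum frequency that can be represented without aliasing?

The maximum frequency that can be represented without aliasing
is the Nyquist frequency: f_max = f_s / 2 = 15 kHz / 2 = 15/2 kHz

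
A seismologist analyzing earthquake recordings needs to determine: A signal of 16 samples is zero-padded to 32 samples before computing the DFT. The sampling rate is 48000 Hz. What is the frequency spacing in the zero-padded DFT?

Original DFT: N = 16, resolution = f_s/N = 48000/16 = 3000 Hz
Zero-padded DFT: N = 32, resolution = f_s/N = 48000/32 = 1500 Hz
Zero-padding interpolates the spectrum (finer frequency grid)
but does NOT improve the true spectral resolution (ability to resolve close frequencies).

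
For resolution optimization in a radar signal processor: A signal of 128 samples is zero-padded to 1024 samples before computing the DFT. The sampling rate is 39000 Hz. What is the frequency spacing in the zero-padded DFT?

Original DFT: N = 128, resolution = f_s/N = 39000/128 = 4875/16 Hz
Zero-padded DFT: N = 1024, resolution = f_s/N = 39000/1024 = 4875/128 Hz
Zero-padding interpolates the spectrum (finer frequency grid)
but does NOT improve the true spectral resolution (ability to resolve close frequencies).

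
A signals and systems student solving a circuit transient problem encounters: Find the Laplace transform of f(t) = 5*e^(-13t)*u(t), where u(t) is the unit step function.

Standard Laplace transform pair:
e^(-at)*u(t) <-> 1/(s+a)
With a = 13: L{5*e^(-13t)*u(t)} = 5/(s+13), ROC: Re(s) > -13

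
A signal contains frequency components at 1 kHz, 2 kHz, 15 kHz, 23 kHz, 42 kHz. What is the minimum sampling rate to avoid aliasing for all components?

The highest frequency component is f_max = 42 kHz.
Nyquist rate = 2 * f_max = 2 * 42 kHz = 84 kHz.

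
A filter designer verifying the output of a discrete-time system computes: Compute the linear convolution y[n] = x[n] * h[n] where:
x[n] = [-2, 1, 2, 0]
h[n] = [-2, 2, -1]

y[n] = sum_k x[k]*h[n-k]. Output length = len(x) + len(h) - 1 = 4 + 3 - 1 = 6.
y[0] = -2*-2 = 4
y[1] = 1*-2 + -2*2 = -6
y[2] = 2*-2 + 1*2 + -2*-1 = 0
y[3] = 0*-2 + 2*2 + 1*-1 = 3
y[4] = 0*2 + 2*-1 = -2
y[5] = 0*-1 = 0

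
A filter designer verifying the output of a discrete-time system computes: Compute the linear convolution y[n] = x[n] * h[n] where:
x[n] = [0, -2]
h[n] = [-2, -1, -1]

y[n] = sum_k x[k]*h[n-k]. Output length = len(x) + len(h) - 1 = 2 + 3 - 1 = 4.
y[0] = 0*-2 = 0
y[1] = -2*-2 + 0*-1 = 4
y[2] = -2*-1 + 0*-1 = 2
y[3] = -2*-1 = 2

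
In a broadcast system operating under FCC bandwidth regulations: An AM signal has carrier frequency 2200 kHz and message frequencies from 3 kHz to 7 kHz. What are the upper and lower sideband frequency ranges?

Upper sideband (USB) = fc + [fm_low, fm_high] = 2200 + [3, 7] = [2203, 2207] kHz
Lower sideband (LSB) = fc - [fm_high, fm_low] = 2200 - [7, 3] = [2193, 2197] kHz
Total occupied spectrum: 2193 kHz to 2207 kHz (plus carrier at 2200 kHz)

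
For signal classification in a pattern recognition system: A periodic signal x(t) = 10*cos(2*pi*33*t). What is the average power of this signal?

Average power of A*cos(wt) is A^2/2.
P = 10^2 / 2 = 100/2 = 50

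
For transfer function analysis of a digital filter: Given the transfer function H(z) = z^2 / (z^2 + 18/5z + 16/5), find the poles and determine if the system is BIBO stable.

Poles are roots of the denominator: z^2 + 18/5z + 16/5 = 0.
Quadratic formula: z = [-(18/5) +/- sqrt((18/5)^2 - 4*(16/5))] / 2
Discriminant = 324/25 - 64/5 = 4/25; sqrt = 2/5.
z = (-18/5 +/- 2/5) / 2 => z = -8/5 or z = -2.
|p1| = 2, |p2| = 8/5.
For BIBO stability, all poles must lie inside the unit circle (|p| < 1).
System is UNSTABLE since at least one |p| >= 1.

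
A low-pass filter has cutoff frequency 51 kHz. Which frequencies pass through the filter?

A low-pass filter passes all frequencies below the cutoff frequency 51 kHz and attenuates higher frequencies.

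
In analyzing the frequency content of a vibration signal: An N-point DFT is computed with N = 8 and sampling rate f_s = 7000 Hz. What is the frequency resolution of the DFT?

DFT frequency resolution = f_s / N
= 7000 / 8 = 875 Hz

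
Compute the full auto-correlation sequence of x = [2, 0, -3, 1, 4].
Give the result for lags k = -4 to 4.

r_xx[k] = sum_m x[m]*x[m+k], indexed from 0, for k = -4 to 4:
  r_xx[-4] = x[4]*x[0] = 8
  r_xx[-3] = x[3]*x[0] + x[4]*x[1] = 2
  r_xx[-2] = x[2]*x[0] + x[3]*x[1] + x[4]*x[2] = -18
  r_xx[-1] = x[1]*x[0] + x[2]*x[1] + x[3]*x[2] + x[4]*x[3] = 1
  r_xx[0] = x[0]*x[0] + x[1]*x[1] + x[2]*x[2] + x[3]*x[3] + x[4]*x[4] = 30
  r_xx[1] = x[0]*x[1] + x[1]*x[2] + x[2]*x[3] + x[3]*x[4] = 1
  r_xx[2] = x[0]*x[2] + x[1]*x[3] + x[2]*x[4] = -18
  r_xx[3] = x[0]*x[3] + x[1]*x[4] = 2
  r_xx[4] = x[0]*x[4] = 8
r_xx = [8, 2, -18, 1, 30, 1, -18, 2, 8]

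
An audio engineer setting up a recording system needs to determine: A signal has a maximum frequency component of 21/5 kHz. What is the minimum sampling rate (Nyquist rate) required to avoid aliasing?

By the Nyquist-Shannon sampling theorem,
the minimum sampling rate (Nyquist rate) must be at least 2 * f_max.
Nyquist rate = 2 * 21/5 kHz = 42/5 kHz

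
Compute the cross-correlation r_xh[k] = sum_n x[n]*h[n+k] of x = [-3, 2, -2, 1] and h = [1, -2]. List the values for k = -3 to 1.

Both sequences indexed from 0 and zero outside their support.
Lags with overlap: k = -3 to 1.
  r_xh[-3] = x[3]*h[0] = 1
  r_xh[-2] = x[2]*h[0] + x[3]*h[1] = -4
  r_xh[-1] = x[1]*h[0] + x[2]*h[1] = 6
  r_xh[0] = x[0]*h[0] + x[1]*h[1] = -7
  r_xh[1] = x[0]*h[1] = 6
r_xh = [1, -4, 6, -7, 6] (for k = -3, ..., 1)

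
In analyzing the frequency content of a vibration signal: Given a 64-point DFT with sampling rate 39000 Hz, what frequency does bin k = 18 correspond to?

The frequency of DFT bin k is: f_k = k * f_s / N
f_18 = 18 * 39000 / 64 = 43875/4 Hz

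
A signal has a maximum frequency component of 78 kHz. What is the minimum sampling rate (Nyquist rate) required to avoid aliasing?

By the Nyquist-Shannon sampling theorem,
the minimum sampling rate (Nyquist rate) must be at least 2 * f_max.
Nyquist rate = 2 * 78 kHz = 156 kHz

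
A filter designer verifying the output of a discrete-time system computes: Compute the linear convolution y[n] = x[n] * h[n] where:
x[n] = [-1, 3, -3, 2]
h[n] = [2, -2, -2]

y[n] = sum_k x[k]*h[n-k]. Output length = len(x) + len(h) - 1 = 4 + 3 - 1 = 6.
y[0] = -1*2 = -2
y[1] = 3*2 + -1*-2 = 8
y[2] = -3*2 + 3*-2 + -1*-2 = -10
y[3] = 2*2 + -3*-2 + 3*-2 = 4
y[4] = 2*-2 + -3*-2 = 2
y[5] = 2*-2 = -4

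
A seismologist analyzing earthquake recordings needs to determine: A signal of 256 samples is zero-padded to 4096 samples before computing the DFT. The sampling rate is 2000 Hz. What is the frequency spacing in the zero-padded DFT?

Original DFT: N = 256, resolution = f_s/N = 2000/256 = 125/16 Hz
Zero-padded DFT: N = 4096, resolution = f_s/N = 2000/4096 = 125/256 Hz
Zero-padding interpolates the spectrum (finer frequency grid)
but does NOT improve the true spectral resolution (ability to resolve close frequencies).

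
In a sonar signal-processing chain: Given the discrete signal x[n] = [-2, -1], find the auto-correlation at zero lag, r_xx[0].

The auto-correlation at zero lag r_xx[0] equals the signal energy.
r_xx[0] = sum of x[n]^2 = (-2)^2 + (-1)^2
= 4 + 1 = 5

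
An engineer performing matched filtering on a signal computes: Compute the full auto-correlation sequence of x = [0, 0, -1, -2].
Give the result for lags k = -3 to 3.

r_xx[k] = sum_m x[m]*x[m+k], indexed from 0, for k = -3 to 3:
  r_xx[-3] = x[3]*x[0] = 0
  r_xx[-2] = x[2]*x[0] + x[3]*x[1] = 0
  r_xx[-1] = x[1]*x[0] + x[2]*x[1] + x[3]*x[2] = 2
  r_xx[0] = x[0]*x[0] + x[1]*x[1] + x[2]*x[2] + x[3]*x[3] = 5
  r_xx[1] = x[0]*x[1] + x[1]*x[2] + x[2]*x[3] = 2
  r_xx[2] = x[0]*x[2] + x[1]*x[3] = 0
  r_xx[3] = x[0]*x[3] = 0
r_xx = [0, 0, 2, 5, 2, 0, 0]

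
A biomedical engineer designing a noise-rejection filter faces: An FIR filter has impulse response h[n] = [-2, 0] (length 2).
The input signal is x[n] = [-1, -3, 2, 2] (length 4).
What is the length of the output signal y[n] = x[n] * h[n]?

For linear convolution, the output length is:
len(y) = len(x) + len(h) - 1 = 4 + 2 - 1 = 5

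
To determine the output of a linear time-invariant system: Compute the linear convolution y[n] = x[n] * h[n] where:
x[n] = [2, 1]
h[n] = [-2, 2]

y[n] = sum_k x[k]*h[n-k]. Output length = len(x) + len(h) - 1 = 2 + 2 - 1 = 3.
y[0] = 2*-2 = -4
y[1] = 1*-2 + 2*2 = 2
y[2] = 1*2 = 2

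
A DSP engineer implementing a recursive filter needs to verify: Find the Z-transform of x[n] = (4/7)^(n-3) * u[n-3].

Time-shifting property: if X(z) = Z{x[n]}, then Z{x[n-d]} = z^(-d) * X(z)
X(z) = z/(z - 4/7) for x[n] = (4/7)^n * u[n]
Z{x[n-3]} = z^(-3) * z/(z - 4/7) = z^(-2)/(z - 4/7)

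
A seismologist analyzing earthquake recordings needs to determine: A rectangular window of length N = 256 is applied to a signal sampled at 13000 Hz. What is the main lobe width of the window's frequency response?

For a rectangular window of length N,
the main lobe width in frequency is 2*f_s/N.
= 2*13000/256 = 1625/16 Hz
This determines the minimum frequency separation for resolving two sinusoids.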